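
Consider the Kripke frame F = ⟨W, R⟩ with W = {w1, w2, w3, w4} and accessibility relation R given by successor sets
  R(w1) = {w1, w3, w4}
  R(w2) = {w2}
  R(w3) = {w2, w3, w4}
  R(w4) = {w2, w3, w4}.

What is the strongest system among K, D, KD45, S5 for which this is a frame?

D

Serial (axiom D): yes — every world has a successor (e.g. w1 R w1).
Transitive (axiom 4): no — w1 R w3 and w3 R w2, but not w1 R w2.
Euclidean (axiom 5): no — w3 R w2 and w3 R w4, but not w2 R w4.
Reflexive (axiom T): yes — every world is R-related to itself.
So F validates K, D; KD45 would additionally require R to be Euclidean and transitive. The strongest is D.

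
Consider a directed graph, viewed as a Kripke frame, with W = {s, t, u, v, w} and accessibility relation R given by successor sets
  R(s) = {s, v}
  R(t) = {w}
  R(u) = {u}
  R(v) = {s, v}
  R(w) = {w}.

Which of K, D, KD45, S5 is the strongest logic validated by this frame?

Serial (axiom D): yes — every world has a successor (e.g. s R s).
Transitive (axiom 4): yes — every two-step R-path is closed by a direct edge.
Euclidean (axiom 5): yes — any two successors of a common world are R-related.
Reflexive (axiom T): no — t is not related to itself.
So F validates K, D, KD45; S5 would additionally require R to be reflexive. The strongest is KD45.

KD45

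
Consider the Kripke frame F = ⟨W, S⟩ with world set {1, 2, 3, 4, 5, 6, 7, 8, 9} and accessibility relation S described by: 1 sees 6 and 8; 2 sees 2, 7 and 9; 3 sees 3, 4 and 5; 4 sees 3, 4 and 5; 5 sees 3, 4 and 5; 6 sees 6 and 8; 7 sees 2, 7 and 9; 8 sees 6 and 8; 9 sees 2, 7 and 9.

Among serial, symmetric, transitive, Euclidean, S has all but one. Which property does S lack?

symmetric

Serial: yes — every world has a successor (e.g. 1 S 6).
Symmetric: no — 1 S 6 but not 6 S 1.
Transitive: yes — every two-step S-path is closed by a direct edge.
Euclidean: yes — any two successors of a common world are S-related.
Only symmetric fails.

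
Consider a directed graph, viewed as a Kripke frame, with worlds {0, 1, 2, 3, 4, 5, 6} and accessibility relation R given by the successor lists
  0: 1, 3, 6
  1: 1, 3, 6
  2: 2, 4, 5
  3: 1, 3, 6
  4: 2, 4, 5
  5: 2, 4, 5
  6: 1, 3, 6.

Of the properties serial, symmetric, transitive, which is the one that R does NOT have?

Serial: yes — every world has a successor (e.g. 0 R 1).
Symmetric: no — 0 R 1 but not 1 R 0.
Transitive: yes — every two-step R-path is closed by a direct edge.
Only symmetric fails.

symmetric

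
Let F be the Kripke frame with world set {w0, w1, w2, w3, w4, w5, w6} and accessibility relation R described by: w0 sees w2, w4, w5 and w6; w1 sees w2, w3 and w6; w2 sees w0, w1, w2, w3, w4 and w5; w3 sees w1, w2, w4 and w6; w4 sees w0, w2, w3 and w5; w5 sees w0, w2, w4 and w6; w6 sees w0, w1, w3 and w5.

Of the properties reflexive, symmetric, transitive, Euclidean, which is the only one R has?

symmetric

Reflexive: no — w0 is not related to itself.
Symmetric: yes — every pair in R has its reverse in R.
Transitive: no — w0 R w2 and w2 R w1, but not w0 R w1.
Euclidean: no — w0 R w2 and w0 R w6, but not w2 R w6.
Only symmetric holds.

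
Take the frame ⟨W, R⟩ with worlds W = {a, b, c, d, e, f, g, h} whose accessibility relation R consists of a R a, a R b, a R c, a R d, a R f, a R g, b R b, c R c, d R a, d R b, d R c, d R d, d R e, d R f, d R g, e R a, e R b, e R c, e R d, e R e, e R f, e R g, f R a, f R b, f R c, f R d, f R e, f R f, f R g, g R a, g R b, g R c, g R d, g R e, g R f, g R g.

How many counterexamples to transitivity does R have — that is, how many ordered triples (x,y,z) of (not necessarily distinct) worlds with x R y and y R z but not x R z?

Enumerating: (a,d,e), (a,f,e), (a,g,e).

3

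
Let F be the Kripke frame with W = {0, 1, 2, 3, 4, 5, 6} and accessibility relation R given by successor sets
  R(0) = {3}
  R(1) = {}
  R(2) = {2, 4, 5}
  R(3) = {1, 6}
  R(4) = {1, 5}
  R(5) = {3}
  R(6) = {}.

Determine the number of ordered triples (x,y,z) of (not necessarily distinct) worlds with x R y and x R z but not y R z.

Enumerating: (0,3,3), (2,4,2), (2,4,4), (2,5,2), (2,5,4), (2,5,5), (3,1,1), (3,1,6), (3,6,1), (3,6,6), (4,1,1), (4,1,5), (4,5,1), (4,5,5), (5,3,3).

15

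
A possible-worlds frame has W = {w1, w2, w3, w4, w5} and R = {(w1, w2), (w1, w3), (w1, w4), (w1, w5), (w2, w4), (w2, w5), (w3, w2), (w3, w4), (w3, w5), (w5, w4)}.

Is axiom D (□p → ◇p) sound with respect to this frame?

Axiom D corresponds to the accessibility relation being serial.
Serial: no — w4 has no R-successor.

No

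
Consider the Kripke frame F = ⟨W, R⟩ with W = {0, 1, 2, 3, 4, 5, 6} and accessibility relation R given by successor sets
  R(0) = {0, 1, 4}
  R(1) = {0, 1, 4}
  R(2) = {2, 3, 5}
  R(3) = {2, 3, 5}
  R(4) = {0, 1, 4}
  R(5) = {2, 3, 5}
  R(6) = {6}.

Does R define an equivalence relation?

Yes

Reflexive: yes — every world is R-related to itself.
Symmetric: yes — every pair in R has its reverse in R.
Transitive: yes — every two-step R-path is closed by a direct edge.
So R is an equivalence relation.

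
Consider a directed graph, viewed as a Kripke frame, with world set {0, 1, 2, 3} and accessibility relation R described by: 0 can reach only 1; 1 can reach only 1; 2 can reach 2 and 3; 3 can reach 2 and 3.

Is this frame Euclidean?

Euclidean: yes — any two successors of a common world are R-related.

Yes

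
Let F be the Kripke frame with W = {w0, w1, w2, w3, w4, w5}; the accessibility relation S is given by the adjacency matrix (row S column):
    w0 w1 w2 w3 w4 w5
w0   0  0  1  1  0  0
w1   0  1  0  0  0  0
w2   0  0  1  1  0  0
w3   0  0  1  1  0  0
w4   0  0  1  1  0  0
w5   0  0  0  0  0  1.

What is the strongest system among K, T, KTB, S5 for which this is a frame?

Reflexive (axiom T): no — w0 is not related to itself.
Symmetric (axiom B): no — w0 S w2 but not w2 S w0.
Euclidean (axiom 5): yes — any two successors of a common world are S-related.
So F validates K; T would additionally require S to be reflexive. The strongest is K.

K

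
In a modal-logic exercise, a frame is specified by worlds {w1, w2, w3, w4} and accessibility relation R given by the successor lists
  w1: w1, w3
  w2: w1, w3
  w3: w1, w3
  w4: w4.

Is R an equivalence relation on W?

Reflexive: no — w2 is not related to itself.
Symmetric: no — w2 R w1 but not w1 R w2.
Transitive: yes — every two-step R-path is closed by a direct edge.
So R is not an equivalence relation.

No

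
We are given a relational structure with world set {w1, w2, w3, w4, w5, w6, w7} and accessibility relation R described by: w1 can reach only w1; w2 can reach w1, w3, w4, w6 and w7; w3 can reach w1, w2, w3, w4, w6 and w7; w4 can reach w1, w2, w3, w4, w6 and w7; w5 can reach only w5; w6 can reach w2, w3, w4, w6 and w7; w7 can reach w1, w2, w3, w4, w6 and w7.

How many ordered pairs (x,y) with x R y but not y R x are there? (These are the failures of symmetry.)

4

Enumerating: (w2,w1), (w3,w1), (w4,w1), (w7,w1).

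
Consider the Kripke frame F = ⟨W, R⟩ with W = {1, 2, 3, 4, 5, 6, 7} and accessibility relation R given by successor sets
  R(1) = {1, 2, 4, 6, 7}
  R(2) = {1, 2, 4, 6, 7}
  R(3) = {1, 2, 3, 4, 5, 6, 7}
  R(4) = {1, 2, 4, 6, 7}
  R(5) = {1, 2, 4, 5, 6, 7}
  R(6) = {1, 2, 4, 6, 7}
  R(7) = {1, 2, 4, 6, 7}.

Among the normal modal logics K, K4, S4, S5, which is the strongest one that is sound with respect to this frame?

S4

Transitive (axiom 4): yes — every two-step R-path is closed by a direct edge.
Reflexive (axiom T): yes — every world is R-related to itself.
Euclidean (axiom 5): no — 3 R 1 and 3 R 5, but not 1 R 5.
So F validates K, K4, S4; S5 would additionally require R to be Euclidean. The strongest is S4.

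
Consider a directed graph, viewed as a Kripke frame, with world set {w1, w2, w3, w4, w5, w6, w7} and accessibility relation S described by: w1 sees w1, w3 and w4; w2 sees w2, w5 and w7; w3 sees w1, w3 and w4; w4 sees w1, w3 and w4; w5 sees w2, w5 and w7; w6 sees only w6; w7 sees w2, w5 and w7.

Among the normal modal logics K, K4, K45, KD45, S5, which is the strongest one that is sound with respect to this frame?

S5

Transitive (axiom 4): yes — every two-step S-path is closed by a direct edge.
Euclidean (axiom 5): yes — any two successors of a common world are S-related.
Serial (axiom D): yes — every world has a successor (e.g. w1 S w1).
Reflexive (axiom T): yes — every world is S-related to itself.
So F validates K, K4, K45, KD45, S5. The strongest is S5.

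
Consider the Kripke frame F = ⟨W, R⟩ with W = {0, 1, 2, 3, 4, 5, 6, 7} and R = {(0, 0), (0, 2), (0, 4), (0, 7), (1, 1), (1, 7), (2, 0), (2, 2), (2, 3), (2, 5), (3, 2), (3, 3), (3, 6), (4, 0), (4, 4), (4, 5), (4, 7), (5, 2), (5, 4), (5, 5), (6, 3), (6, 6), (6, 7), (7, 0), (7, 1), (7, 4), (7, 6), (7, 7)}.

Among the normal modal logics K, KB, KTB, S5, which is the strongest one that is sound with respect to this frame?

KTB

Symmetric (axiom B): yes — every pair in R has its reverse in R.
Reflexive (axiom T): yes — every world is R-related to itself.
Euclidean (axiom 5): no — 0 R 2 and 0 R 4, but not 2 R 4.
So F validates K, KB, KTB; S5 would additionally require R to be Euclidean. The strongest is KTB.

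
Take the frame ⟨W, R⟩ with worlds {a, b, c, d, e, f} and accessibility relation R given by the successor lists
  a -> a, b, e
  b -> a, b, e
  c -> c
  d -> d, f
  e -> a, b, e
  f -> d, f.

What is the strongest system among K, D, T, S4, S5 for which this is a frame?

S5

Serial (axiom D): yes — every world has a successor (e.g. a R a).
Reflexive (axiom T): yes — every world is R-related to itself.
Transitive (axiom 4): yes — every two-step R-path is closed by a direct edge.
Euclidean (axiom 5): yes — any two successors of a common world are R-related.
So F validates K, D, T, S4, S5. The strongest is S5.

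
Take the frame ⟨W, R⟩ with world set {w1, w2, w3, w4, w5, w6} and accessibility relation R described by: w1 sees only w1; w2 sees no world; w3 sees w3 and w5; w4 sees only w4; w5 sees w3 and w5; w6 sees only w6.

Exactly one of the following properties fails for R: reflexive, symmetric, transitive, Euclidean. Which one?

Reflexive: no — w2 is not related to itself.
Symmetric: yes — every pair in R has its reverse in R.
Transitive: yes — every two-step R-path is closed by a direct edge.
Euclidean: yes — any two successors of a common world are R-related.
Only reflexive fails.

reflexive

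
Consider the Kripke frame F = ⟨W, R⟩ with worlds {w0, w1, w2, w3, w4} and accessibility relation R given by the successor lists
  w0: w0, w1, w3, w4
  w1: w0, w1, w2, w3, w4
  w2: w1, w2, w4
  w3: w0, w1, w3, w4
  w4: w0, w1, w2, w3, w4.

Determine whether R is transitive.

No

Transitive: no — w0 R w1 and w1 R w2, but not w0 R w2.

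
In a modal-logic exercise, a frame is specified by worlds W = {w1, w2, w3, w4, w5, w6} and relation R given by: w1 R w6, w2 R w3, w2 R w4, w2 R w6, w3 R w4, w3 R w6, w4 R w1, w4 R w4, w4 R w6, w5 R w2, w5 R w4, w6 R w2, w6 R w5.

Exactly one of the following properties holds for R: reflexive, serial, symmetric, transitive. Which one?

Reflexive: no — w1 is not related to itself.
Serial: yes — every world has a successor (e.g. w1 R w6).
Symmetric: no — w1 R w6 but not w6 R w1.
Transitive: no — w1 R w6 and w6 R w2, but not w1 R w2.
Only serial holds.

serial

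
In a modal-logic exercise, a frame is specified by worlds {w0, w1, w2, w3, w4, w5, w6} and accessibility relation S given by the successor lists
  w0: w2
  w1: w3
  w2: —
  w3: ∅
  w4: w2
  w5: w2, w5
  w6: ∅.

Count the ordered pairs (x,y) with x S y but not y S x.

Enumerating: (w0,w2), (w1,w3), (w4,w2), (w5,w2).

4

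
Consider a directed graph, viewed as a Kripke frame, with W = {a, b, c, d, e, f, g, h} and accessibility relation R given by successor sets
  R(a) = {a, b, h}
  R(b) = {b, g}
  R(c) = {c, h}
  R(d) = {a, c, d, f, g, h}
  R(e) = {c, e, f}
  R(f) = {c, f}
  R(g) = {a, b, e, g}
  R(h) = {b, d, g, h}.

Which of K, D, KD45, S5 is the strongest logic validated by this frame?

D

Serial (axiom D): yes — every world has a successor (e.g. a R a).
Transitive (axiom 4): no — a R b and b R g, but not a R g.
Euclidean (axiom 5): no — a R b and a R h, but not b R h.
Reflexive (axiom T): yes — every world is R-related to itself.
So F validates K, D; KD45 would additionally require R to be Euclidean and transitive. The strongest is D.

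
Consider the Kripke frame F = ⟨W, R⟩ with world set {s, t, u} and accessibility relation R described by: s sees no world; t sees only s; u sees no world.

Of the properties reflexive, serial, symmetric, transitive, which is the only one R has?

Reflexive: no — s is not related to itself.
Serial: no — s has no R-successor.
Symmetric: no — t R s but not s R t.
Transitive: yes — every two-step R-path is closed by a direct edge.
Only transitive holds.

transitive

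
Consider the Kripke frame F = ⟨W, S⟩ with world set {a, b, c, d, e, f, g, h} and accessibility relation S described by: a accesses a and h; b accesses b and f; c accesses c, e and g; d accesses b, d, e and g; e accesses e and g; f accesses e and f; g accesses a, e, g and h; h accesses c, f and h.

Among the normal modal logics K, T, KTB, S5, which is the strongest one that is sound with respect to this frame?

T

Reflexive (axiom T): yes — every world is S-related to itself.
Symmetric (axiom B): no — a S h but not h S a.
Euclidean (axiom 5): no — d S b and d S e, but not b S e.
So F validates K, T; KTB would additionally require S to be symmetric. The strongest is T.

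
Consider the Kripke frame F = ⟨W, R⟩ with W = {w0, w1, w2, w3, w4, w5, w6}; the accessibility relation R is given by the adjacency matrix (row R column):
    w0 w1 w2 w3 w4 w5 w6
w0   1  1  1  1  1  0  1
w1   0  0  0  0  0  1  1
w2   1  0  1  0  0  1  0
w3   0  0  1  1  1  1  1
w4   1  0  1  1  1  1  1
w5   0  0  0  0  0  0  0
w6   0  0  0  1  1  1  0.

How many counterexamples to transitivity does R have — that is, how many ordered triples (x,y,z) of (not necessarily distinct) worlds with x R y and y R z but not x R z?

19

Enumerating: (w0,w1,w5), (w0,w2,w5), (w0,w3,w5), (w0,w4,w5), (w0,w6,w5), (w1,w6,w3), (w1,w6,w4), (w2,w0,w1), (w2,w0,w3), (w2,w0,w4), (w2,w0,w6), (w3,w2,w0), … and 7 more.
Total: 19.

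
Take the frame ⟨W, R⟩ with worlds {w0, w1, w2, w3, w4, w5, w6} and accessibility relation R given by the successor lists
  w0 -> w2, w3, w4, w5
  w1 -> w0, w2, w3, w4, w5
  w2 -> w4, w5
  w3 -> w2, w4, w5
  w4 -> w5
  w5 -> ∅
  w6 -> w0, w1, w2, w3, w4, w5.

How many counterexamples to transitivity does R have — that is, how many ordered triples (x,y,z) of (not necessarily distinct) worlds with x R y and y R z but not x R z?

0

R is transitive; there are no such tuples.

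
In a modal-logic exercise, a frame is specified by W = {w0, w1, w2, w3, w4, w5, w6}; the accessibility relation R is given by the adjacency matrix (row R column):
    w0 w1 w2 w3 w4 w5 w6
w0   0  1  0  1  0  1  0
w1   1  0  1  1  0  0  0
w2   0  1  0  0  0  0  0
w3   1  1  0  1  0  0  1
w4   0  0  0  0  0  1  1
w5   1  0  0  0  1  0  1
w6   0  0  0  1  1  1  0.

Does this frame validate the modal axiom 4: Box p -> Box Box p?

The schema 4 characterises exactly the transitive frames.
Transitive: no — w0 R w1 and w1 R w2, but not w0 R w2.

No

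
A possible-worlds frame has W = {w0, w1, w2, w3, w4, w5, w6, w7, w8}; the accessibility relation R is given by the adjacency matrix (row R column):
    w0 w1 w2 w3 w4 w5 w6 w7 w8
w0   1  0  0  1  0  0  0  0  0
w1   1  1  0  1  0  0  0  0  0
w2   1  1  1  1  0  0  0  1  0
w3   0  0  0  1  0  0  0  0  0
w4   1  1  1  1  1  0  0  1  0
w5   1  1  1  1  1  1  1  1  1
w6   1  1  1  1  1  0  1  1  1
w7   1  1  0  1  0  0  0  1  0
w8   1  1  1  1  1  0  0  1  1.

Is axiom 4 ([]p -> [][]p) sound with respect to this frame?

Yes

By correspondence theory, 4 is valid on a frame iff R is transitive.
Transitive: yes — every two-step R-path is closed by a direct edge.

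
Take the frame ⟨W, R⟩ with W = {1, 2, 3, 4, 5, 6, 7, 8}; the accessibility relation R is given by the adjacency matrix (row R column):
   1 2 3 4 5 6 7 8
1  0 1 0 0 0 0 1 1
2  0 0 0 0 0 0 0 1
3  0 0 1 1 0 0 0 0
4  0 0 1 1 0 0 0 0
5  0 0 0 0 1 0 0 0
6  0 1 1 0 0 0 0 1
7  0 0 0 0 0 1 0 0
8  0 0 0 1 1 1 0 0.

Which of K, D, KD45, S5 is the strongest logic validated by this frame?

D

Serial (axiom D): yes — every world has a successor (e.g. 1 R 2).
Transitive (axiom 4): no — 1 R 7 and 7 R 6, but not 1 R 6.
Euclidean (axiom 5): no — 1 R 2 and 1 R 7, but not 2 R 7.
Reflexive (axiom T): no — 1 is not related to itself.
So F validates K, D; KD45 would additionally require R to be Euclidean and transitive. The strongest is D.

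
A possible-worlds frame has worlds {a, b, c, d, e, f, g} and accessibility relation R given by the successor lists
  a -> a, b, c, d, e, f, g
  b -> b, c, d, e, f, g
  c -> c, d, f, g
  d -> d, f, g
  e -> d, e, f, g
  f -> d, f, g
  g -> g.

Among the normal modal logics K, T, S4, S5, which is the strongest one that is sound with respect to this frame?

Reflexive (axiom T): yes — every world is R-related to itself.
Transitive (axiom 4): yes — every two-step R-path is closed by a direct edge.
Euclidean (axiom 5): no — a R c and a R b, but not c R b.
So F validates K, T, S4; S5 would additionally require R to be Euclidean. The strongest is S4.

S4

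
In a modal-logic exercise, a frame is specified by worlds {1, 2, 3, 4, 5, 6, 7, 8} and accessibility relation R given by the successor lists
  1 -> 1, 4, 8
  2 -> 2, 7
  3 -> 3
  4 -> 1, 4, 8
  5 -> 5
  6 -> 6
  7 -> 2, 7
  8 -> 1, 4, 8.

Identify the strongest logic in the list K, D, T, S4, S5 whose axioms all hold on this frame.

Serial (axiom D): yes — every world has a successor (e.g. 1 R 1).
Reflexive (axiom T): yes — every world is R-related to itself.
Transitive (axiom 4): yes — every two-step R-path is closed by a direct edge.
Euclidean (axiom 5): yes — any two successors of a common world are R-related.
So F validates K, D, T, S4, S5. The strongest is S5.

S5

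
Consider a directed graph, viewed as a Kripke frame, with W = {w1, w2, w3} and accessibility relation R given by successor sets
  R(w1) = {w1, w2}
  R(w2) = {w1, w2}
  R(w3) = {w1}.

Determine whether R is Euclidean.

Euclidean: yes — any two successors of a common world are R-related.

Yes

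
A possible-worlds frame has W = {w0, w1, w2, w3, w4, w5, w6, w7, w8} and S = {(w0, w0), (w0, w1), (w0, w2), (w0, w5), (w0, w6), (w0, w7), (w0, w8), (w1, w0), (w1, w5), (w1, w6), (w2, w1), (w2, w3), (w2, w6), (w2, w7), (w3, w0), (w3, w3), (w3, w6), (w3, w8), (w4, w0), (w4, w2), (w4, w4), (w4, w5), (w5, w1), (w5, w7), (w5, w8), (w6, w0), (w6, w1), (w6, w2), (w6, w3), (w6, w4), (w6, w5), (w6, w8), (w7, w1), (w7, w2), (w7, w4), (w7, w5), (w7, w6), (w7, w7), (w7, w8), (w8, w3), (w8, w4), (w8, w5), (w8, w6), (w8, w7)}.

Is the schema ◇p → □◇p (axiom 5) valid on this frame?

No

By correspondence theory, 5 is valid on a frame iff S is Euclidean.
Euclidean: no — w0 S w1 and w0 S w2, but not w1 S w2.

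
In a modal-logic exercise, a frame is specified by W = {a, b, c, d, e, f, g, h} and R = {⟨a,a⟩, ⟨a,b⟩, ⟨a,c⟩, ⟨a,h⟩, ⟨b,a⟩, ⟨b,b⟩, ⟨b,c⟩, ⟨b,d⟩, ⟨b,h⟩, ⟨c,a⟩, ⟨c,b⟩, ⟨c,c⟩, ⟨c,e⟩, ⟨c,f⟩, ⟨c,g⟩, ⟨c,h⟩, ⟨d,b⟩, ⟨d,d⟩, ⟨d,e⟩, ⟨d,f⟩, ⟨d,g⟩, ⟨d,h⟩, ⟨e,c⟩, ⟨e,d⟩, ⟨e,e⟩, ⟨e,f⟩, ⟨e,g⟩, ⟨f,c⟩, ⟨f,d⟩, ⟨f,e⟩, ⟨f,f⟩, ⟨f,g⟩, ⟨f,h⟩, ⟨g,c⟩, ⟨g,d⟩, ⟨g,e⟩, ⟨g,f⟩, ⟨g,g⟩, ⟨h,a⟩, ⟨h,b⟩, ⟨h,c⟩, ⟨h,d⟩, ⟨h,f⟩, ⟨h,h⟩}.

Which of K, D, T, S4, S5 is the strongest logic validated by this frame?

T

Serial (axiom D): yes — every world has a successor (e.g. a R a).
Reflexive (axiom T): yes — every world is R-related to itself.
Transitive (axiom 4): no — a R b and b R d, but not a R d.
Euclidean (axiom 5): no — b R a and b R d, but not a R d.
So F validates K, D, T; S4 would additionally require R to be transitive. The strongest is T.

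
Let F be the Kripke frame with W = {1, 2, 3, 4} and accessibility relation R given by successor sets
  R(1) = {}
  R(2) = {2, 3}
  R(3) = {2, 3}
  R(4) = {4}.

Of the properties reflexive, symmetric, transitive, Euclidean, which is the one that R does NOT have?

reflexive

Reflexive: no — 1 is not related to itself.
Symmetric: yes — every pair in R has its reverse in R.
Transitive: yes — every two-step R-path is closed by a direct edge.
Euclidean: yes — any two successors of a common world are R-related.
Only reflexive fails.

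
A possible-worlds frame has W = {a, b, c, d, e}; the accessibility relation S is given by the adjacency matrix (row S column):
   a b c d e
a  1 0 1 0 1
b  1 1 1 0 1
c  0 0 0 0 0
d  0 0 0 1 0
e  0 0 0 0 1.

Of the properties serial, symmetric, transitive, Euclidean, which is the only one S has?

transitive

Serial: no — c has no S-successor.
Symmetric: no — a S c but not c S a.
Transitive: yes — every two-step S-path is closed by a direct edge.
Euclidean: no — a S c and a S e, but not c S e.
Only transitive holds.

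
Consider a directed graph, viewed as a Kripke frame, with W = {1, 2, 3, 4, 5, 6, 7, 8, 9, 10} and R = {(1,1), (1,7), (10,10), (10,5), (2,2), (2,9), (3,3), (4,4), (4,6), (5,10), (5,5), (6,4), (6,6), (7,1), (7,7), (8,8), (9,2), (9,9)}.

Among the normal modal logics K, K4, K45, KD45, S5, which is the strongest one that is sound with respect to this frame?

Transitive (axiom 4): yes — every two-step R-path is closed by a direct edge.
Euclidean (axiom 5): yes — any two successors of a common world are R-related.
Serial (axiom D): yes — every world has a successor (e.g. 1 R 1).
Reflexive (axiom T): yes — every world is R-related to itself.
So F validates K, K4, K45, KD45, S5. The strongest is S5.

S5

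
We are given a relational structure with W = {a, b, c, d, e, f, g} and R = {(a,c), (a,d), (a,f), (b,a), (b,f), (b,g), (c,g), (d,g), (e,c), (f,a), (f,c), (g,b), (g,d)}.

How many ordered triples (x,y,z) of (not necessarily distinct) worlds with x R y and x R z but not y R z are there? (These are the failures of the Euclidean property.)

25

Enumerating: (a,c,c), (a,c,d), (a,c,f), (a,d,c), (a,d,d), (a,d,f), (a,f,d), (a,f,f), (b,a,a), (b,a,g), (b,f,f), (b,f,g), … and 13 more.
Total: 25.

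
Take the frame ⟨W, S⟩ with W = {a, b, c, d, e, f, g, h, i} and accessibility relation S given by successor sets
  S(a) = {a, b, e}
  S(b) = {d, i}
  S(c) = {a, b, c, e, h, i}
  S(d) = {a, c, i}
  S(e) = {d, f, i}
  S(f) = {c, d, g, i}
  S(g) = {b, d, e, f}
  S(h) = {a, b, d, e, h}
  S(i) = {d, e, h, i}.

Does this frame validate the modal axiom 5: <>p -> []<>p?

Axiom 5 corresponds to the accessibility relation being Euclidean.
Euclidean: no — a S b and a S e, but not b S e.

No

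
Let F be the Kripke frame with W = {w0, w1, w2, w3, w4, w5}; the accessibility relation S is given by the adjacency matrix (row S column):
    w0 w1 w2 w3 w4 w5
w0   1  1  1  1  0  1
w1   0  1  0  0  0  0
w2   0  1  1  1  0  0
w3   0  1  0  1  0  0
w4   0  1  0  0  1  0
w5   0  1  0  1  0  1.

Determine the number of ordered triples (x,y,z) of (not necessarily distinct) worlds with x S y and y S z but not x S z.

0

S is transitive; there are no such tuples.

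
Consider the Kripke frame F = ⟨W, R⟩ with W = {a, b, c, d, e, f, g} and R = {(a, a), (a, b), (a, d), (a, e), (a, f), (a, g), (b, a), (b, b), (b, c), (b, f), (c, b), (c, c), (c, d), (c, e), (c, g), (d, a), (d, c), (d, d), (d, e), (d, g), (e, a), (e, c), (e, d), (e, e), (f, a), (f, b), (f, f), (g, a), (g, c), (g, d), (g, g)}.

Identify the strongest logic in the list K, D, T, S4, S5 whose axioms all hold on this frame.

T

Serial (axiom D): yes — every world has a successor (e.g. a R a).
Reflexive (axiom T): yes — every world is R-related to itself.
Transitive (axiom 4): no — a R b and b R c, but not a R c.
Euclidean (axiom 5): no — a R b and a R d, but not b R d.
So F validates K, D, T; S4 would additionally require R to be transitive. The strongest is T.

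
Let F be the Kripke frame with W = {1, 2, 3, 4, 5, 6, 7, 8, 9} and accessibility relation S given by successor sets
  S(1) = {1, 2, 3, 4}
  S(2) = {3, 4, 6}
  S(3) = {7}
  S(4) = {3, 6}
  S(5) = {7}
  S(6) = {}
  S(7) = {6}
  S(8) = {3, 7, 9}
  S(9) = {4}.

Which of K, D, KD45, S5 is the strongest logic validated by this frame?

Serial (axiom D): no — 6 has no S-successor.
Transitive (axiom 4): no — 1 S 2 and 2 S 6, but not 1 S 6.
Euclidean (axiom 5): no — 1 S 3 and 1 S 2, but not 3 S 2.
Reflexive (axiom T): no — 2 is not related to itself.
So F validates K; D would additionally require S to be serial. The strongest is K.

K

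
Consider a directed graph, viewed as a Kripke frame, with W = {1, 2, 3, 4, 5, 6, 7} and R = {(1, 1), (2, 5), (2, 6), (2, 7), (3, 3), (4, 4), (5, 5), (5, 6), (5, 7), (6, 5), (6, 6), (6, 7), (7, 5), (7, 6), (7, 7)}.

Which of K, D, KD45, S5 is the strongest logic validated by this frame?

Serial (axiom D): yes — every world has a successor (e.g. 1 R 1).
Transitive (axiom 4): yes — every two-step R-path is closed by a direct edge.
Euclidean (axiom 5): yes — any two successors of a common world are R-related.
Reflexive (axiom T): no — 2 is not related to itself.
So F validates K, D, KD45; S5 would additionally require R to be reflexive. The strongest is KD45.

KD45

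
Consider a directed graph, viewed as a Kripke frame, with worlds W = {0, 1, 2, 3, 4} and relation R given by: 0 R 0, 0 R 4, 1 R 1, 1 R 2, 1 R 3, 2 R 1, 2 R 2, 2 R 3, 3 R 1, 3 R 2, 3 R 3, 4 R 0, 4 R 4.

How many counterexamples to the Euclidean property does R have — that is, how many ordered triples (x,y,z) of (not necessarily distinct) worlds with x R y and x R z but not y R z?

0

R is Euclidean; there are no such tuples.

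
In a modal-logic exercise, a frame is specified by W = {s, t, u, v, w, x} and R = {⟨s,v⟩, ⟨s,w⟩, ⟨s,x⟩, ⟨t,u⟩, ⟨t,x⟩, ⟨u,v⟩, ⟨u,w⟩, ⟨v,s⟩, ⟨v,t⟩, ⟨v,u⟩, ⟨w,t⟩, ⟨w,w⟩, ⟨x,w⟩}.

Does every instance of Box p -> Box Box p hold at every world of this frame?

No

The schema 4 characterises exactly the transitive frames.
Transitive: no — s R v and v R t, but not s R t.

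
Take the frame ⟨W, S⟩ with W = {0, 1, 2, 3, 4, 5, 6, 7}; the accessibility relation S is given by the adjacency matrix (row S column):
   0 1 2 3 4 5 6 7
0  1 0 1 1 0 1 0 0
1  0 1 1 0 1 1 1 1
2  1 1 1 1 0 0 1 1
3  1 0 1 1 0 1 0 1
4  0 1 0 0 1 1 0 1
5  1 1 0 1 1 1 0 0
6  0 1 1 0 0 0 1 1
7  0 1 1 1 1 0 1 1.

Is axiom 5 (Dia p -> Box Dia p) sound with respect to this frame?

Axiom 5 corresponds to the accessibility relation being Euclidean.
Euclidean: no — 0 S 2 and 0 S 5, but not 2 S 5.

No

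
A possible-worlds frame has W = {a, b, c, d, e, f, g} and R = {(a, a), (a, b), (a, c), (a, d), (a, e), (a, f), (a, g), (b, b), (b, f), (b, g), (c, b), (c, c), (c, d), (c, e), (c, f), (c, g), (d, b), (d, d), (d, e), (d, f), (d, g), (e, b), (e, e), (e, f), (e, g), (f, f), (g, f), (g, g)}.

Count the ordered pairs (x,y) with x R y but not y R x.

21

Enumerating: (a,b), (a,c), (a,d), (a,e), (a,f), (a,g), (b,f), (b,g), (c,b), (c,d), (c,e), (c,f), … and 9 more.
Total: 21.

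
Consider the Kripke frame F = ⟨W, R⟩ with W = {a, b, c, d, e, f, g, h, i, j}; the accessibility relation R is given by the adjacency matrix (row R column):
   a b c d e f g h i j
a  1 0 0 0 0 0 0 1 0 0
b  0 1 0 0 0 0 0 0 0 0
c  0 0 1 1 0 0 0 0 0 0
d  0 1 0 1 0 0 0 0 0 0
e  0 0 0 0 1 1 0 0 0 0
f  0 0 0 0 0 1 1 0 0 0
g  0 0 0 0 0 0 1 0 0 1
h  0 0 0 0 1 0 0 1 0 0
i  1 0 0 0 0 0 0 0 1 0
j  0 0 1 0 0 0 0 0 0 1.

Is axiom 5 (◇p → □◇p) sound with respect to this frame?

By correspondence theory, 5 is valid on a frame iff R is Euclidean.
Euclidean: no — a R h and a R a, but not h R a.

No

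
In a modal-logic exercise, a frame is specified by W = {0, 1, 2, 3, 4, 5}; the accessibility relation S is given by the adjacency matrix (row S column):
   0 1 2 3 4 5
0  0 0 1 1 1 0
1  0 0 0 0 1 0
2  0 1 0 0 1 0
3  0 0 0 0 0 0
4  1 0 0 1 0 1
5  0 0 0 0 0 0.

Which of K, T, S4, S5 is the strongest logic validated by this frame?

Reflexive (axiom T): no — 0 is not related to itself.
Transitive (axiom 4): no — 0 S 2 and 2 S 1, but not 0 S 1.
Euclidean (axiom 5): no — 0 S 2 and 0 S 3, but not 2 S 3.
So F validates K; T would additionally require S to be reflexive. The strongest is K.

K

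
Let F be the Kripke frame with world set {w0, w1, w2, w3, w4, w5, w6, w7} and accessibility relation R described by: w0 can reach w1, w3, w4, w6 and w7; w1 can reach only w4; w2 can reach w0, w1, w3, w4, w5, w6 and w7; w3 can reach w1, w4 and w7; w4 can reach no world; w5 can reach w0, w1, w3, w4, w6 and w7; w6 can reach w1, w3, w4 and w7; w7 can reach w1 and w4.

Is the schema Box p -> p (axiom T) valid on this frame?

Axiom T corresponds to the accessibility relation being reflexive.
Reflexive: no — w0 is not related to itself.

No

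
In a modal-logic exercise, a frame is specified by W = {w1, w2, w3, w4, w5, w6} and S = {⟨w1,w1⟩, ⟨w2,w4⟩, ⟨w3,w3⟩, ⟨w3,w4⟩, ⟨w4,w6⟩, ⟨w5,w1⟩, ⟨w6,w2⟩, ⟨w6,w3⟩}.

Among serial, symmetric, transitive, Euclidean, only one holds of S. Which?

Serial: yes — every world has a successor (e.g. w1 S w1).
Symmetric: no — w2 S w4 but not w4 S w2.
Transitive: no — w2 S w4 and w4 S w6, but not w2 S w6.
Euclidean: no — w6 S w2 and w6 S w3, but not w2 S w3.
Only serial holds.

serial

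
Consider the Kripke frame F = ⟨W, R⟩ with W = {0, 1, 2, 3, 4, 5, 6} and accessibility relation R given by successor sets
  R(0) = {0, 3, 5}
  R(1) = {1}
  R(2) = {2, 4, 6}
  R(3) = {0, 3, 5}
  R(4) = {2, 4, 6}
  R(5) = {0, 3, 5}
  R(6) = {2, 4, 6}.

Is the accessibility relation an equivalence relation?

Yes

Reflexive: yes — every world is R-related to itself.
Symmetric: yes — every pair in R has its reverse in R.
Transitive: yes — every two-step R-path is closed by a direct edge.
So R is an equivalence relation.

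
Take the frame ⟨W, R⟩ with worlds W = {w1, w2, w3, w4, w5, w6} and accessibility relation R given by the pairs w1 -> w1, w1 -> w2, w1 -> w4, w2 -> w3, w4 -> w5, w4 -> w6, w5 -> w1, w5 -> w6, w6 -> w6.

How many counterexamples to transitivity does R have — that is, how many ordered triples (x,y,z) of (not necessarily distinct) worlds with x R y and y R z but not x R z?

Enumerating: (w1,w2,w3), (w1,w4,w5), (w1,w4,w6), (w4,w5,w1), (w5,w1,w2), (w5,w1,w4).

6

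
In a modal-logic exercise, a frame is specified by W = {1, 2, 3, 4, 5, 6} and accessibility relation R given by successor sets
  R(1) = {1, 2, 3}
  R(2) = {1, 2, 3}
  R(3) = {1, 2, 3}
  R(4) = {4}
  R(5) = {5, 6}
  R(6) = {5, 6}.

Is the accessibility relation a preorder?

Reflexive: yes — every world is R-related to itself.
Transitive: yes — every two-step R-path is closed by a direct edge.
So R is a preorder.

Yes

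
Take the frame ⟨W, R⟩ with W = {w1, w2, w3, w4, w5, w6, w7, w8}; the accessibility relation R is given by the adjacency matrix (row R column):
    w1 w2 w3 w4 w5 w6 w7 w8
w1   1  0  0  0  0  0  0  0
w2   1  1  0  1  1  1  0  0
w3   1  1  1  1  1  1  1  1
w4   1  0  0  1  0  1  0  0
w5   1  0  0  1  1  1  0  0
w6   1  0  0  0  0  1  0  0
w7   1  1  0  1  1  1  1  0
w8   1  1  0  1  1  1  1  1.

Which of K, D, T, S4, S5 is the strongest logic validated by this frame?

Serial (axiom D): yes — every world has a successor (e.g. w1 R w1).
Reflexive (axiom T): yes — every world is R-related to itself.
Transitive (axiom 4): yes — every two-step R-path is closed by a direct edge.
Euclidean (axiom 5): no — w2 R w1 and w2 R w4, but not w1 R w4.
So F validates K, D, T, S4; S5 would additionally require R to be Euclidean. The strongest is S4.

S4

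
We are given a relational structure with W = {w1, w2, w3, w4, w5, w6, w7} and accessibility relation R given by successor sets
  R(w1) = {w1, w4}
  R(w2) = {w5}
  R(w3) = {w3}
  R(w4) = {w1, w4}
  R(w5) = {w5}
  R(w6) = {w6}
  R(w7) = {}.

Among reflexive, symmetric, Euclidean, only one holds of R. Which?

Reflexive: no — w2 is not related to itself.
Symmetric: no — w2 R w5 but not w5 R w2.
Euclidean: yes — any two successors of a common world are R-related.
Only Euclidean holds.

Euclidean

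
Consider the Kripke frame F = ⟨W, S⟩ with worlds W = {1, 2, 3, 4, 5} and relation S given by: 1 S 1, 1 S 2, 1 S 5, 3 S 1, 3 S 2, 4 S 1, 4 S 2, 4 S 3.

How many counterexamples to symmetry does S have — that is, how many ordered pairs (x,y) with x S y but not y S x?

7

Enumerating: (1,2), (1,5), (3,1), (3,2), (4,1), (4,2), (4,3).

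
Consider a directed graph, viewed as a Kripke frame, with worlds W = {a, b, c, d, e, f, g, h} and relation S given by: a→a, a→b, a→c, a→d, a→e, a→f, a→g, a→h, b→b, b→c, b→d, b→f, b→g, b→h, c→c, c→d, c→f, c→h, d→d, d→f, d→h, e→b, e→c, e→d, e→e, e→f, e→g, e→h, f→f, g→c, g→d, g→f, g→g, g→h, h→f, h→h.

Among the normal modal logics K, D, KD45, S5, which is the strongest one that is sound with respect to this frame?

Serial (axiom D): yes — every world has a successor (e.g. a S a).
Transitive (axiom 4): yes — every two-step S-path is closed by a direct edge.
Euclidean (axiom 5): no — a S b and a S e, but not b S e.
Reflexive (axiom T): yes — every world is S-related to itself.
So F validates K, D; KD45 would additionally require S to be Euclidean. The strongest is D.

D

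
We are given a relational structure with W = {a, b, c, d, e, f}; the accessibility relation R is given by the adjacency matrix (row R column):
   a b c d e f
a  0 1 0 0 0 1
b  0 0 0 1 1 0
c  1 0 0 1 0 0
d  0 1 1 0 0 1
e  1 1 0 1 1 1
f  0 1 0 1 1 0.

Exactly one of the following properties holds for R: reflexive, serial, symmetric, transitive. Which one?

serial

Reflexive: no — a is not related to itself.
Serial: yes — every world has a successor (e.g. a R b).
Symmetric: no — a R b but not b R a.
Transitive: no — a R b and b R d, but not a R d.
Only serial holds.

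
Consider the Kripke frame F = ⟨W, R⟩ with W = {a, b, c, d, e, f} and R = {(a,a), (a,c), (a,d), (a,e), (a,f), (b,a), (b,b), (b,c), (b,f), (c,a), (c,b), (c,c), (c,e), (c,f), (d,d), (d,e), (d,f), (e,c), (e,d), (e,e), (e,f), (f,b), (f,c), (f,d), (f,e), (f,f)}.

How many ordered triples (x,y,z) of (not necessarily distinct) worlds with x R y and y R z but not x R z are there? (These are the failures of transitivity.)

18

Enumerating: (a,c,b), (a,f,b), (b,a,d), (b,a,e), (b,c,e), (b,f,d), (b,f,e), (c,a,d), (c,e,d), (c,f,d), (d,e,c), (d,f,b), (d,f,c), (e,c,a), (e,c,b), (e,f,b), (f,b,a), (f,c,a).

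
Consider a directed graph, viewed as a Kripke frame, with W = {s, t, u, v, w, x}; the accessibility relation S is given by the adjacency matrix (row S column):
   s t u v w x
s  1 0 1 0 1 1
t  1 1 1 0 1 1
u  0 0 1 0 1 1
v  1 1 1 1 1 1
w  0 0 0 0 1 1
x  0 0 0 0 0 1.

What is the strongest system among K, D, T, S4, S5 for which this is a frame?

S4

Serial (axiom D): yes — every world has a successor (e.g. s S s).
Reflexive (axiom T): yes — every world is S-related to itself.
Transitive (axiom 4): yes — every two-step S-path is closed by a direct edge.
Euclidean (axiom 5): no — s S w and s S u, but not w S u.
So F validates K, D, T, S4; S5 would additionally require S to be Euclidean. The strongest is S4.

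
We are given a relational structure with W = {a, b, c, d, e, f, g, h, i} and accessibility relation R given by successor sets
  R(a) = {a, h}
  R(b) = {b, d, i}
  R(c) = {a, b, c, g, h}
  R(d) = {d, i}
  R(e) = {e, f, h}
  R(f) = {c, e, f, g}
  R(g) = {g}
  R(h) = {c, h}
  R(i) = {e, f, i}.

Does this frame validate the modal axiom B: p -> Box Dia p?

No

The schema B characterises exactly the symmetric frames.
Symmetric: no — a R h but not h R a.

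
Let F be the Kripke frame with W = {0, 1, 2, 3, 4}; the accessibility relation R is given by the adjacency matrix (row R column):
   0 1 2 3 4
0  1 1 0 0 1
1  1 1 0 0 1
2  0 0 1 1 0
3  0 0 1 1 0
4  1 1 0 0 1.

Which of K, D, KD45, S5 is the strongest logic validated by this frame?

S5

Serial (axiom D): yes — every world has a successor (e.g. 0 R 0).
Transitive (axiom 4): yes — every two-step R-path is closed by a direct edge.
Euclidean (axiom 5): yes — any two successors of a common world are R-related.
Reflexive (axiom T): yes — every world is R-related to itself.
So F validates K, D, KD45, S5. The strongest is S5.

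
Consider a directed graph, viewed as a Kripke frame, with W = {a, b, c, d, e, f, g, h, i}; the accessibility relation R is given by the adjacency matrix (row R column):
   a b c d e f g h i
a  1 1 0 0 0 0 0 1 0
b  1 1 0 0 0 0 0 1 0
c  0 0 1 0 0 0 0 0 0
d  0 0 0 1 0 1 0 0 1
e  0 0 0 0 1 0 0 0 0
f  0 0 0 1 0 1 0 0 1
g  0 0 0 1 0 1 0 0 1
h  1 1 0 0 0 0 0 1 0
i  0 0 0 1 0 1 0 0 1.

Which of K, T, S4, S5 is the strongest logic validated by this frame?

K

Reflexive (axiom T): no — g is not related to itself.
Transitive (axiom 4): yes — every two-step R-path is closed by a direct edge.
Euclidean (axiom 5): yes — any two successors of a common world are R-related.
So F validates K; T would additionally require R to be reflexive. The strongest is K.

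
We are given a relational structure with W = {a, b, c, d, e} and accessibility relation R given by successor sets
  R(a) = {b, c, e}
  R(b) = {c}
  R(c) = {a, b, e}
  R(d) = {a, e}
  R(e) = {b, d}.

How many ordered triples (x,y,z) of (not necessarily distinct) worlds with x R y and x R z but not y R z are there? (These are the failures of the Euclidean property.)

19

Enumerating: (a,b,b), (a,b,e), (a,c,c), (a,e,c), (a,e,e), (b,c,c), (c,a,a), (c,b,a), (c,b,b), (c,b,e), (c,e,a), (c,e,e), … and 7 more.
Total: 19.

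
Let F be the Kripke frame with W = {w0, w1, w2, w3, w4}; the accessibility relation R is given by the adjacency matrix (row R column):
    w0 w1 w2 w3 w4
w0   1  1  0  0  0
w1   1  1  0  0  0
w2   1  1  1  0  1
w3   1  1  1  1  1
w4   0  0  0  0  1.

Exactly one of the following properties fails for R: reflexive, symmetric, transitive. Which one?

Reflexive: yes — every world is R-related to itself.
Symmetric: no — w2 R w0 but not w0 R w2.
Transitive: yes — every two-step R-path is closed by a direct edge.
Only symmetric fails.

symmetric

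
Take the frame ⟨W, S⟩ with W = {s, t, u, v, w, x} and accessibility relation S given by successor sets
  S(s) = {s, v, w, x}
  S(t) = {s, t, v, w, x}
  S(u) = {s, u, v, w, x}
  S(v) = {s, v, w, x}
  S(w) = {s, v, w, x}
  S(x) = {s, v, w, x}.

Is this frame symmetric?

No

Symmetric: no — t S s but not s S t.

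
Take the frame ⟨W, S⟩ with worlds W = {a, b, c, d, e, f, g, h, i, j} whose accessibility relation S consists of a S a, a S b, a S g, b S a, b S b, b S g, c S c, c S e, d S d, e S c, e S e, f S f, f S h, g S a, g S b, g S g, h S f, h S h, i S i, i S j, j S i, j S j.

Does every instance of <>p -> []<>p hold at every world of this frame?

By correspondence theory, 5 is valid on a frame iff S is Euclidean.
Euclidean: yes — any two successors of a common world are S-related.

Yes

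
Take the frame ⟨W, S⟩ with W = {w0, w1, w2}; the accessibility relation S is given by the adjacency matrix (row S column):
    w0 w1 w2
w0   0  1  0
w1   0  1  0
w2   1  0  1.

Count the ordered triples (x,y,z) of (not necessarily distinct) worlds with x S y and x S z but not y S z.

Enumerating: (w2,w0,w0), (w2,w0,w2).

2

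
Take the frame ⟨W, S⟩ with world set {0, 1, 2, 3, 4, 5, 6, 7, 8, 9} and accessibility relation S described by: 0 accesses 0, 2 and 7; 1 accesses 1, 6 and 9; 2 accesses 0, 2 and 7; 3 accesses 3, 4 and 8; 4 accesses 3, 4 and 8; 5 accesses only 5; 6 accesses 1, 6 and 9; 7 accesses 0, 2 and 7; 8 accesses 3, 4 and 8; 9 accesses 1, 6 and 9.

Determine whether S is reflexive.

Yes

Reflexive: yes — every world is S-related to itself.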